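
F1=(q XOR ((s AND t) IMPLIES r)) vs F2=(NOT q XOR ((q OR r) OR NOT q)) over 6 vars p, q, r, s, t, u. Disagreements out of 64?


F1 = (q XOR ((s AND t) IMPLIES r))
F2 = (NOT q XOR ((q OR r) OR NOT q))
Evaluate both on each of 64 rows (bits = p,q,r,s,t,u):
  row 0 [000000]: F1=1 F2=0 (differ) -> 1
  row 1 [000001]: F1=1 F2=0 (differ) -> 1
  row 2 [000010]: F1=1 F2=0 (differ) -> 1
  row 3 [000011]: F1=1 F2=0 (differ) -> 1
  row 4 [000100]: F1=1 F2=0 (differ) -> 1
  (every remaining row is evaluated the same way; all 64 results are listed next)
Full result column, 8 rows per line (p,q,r fixed per line; s,t,u runs 000..111 left to right):
  rows 0-7 [p,q,r=000]: 11111100  (ones: 6)
  rows 8-15 [p,q,r=001]: 11111111  (ones: 8)
  rows 16-23 [p,q,r=010]: 11111100  (ones: 6)
  rows 24-31 [p,q,r=011]: 11111111  (ones: 8)
  rows 32-39 [p,q,r=100]: 11111100  (ones: 6)
  rows 40-47 [p,q,r=101]: 11111111  (ones: 8)
  rows 48-55 [p,q,r=110]: 11111100  (ones: 6)
  rows 56-63 [p,q,r=111]: 11111111  (ones: 8)
Disagreements = 6+8+6+8+6+8+6+8 = 56

56


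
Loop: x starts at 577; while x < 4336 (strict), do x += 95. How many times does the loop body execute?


Step 1: x goes from 577 toward 4336 by 95; the body runs while x<4336, so iterations = ceil((bound-start)/step)
Step 2: Distance=3759
Step 3: ceil(3759/95)=40

40


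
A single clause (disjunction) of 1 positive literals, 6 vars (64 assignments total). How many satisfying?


Step 1: Total=2^6=64
Step 2: Unsat when all 1 false: 2^5=32
Step 3: Sat=64-32=32

32


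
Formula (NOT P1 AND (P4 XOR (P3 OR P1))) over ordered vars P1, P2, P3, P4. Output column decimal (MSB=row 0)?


Formula: (NOT P1 AND (P4 XOR (P3 OR P1))) over P1, P2, P3, P4 (16 rows)
Evaluate each row (bits = P1,P2,P3,P4, MSB first):
  row 0 [0000]: (NOT 0 AND (0 XOR (0 OR 0))) -> 0
  row 1 [0001]: (NOT 0 AND (1 XOR (0 OR 0))) -> 1
  row 2 [0010]: (NOT 0 AND (0 XOR (1 OR 0))) -> 1
  row 3 [0011]: (NOT 0 AND (1 XOR (1 OR 0))) -> 0
  row 4 [0100]: (NOT 0 AND (0 XOR (0 OR 0))) -> 0
  row 5 [0101]: (NOT 0 AND (1 XOR (0 OR 0))) -> 1
  row 6 [0110]: (NOT 0 AND (0 XOR (1 OR 0))) -> 1
  row 7 [0111]: (NOT 0 AND (1 XOR (1 OR 0))) -> 0
  row 8 [1000]: (NOT 1 AND (0 XOR (0 OR 1))) -> 0
  row 9 [1001]: (NOT 1 AND (1 XOR (0 OR 1))) -> 0
  row 10 [1010]: (NOT 1 AND (0 XOR (1 OR 1))) -> 0
  row 11 [1011]: (NOT 1 AND (1 XOR (1 OR 1))) -> 0
  row 12 [1100]: (NOT 1 AND (0 XOR (0 OR 1))) -> 0
  row 13 [1101]: (NOT 1 AND (1 XOR (0 OR 1))) -> 0
  row 14 [1110]: (NOT 1 AND (0 XOR (1 OR 1))) -> 0
  row 15 [1111]: (NOT 1 AND (1 XOR (1 OR 1))) -> 0
Full result column, 4 rows per line (P1,P2 fixed per line; P3,P4 runs 00..11 left to right):
  rows 0-3 [P1,P2=00]: 0110  = hex 6
  rows 4-7 [P1,P2=01]: 0110  = hex 6
  rows 8-11 [P1,P2=10]: 0000  = hex 0
  rows 12-15 [P1,P2=11]: 0000  = hex 0
Output column (row 0 .. row 15) = 0110011000000000
Output column grouped in 4s = 0110 0110 0000 0000 = 0x6600
Convert to decimal digit by digit (value = value*16 + digit):
  6 -> 6
  6*16 + 6 = 102
  102*16 + 0 = 1632
  1632*16 + 0 = 26112
Decimal = 26112

26112


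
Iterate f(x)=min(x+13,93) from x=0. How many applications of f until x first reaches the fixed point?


Step 1: x=0, cap=93, increment=13
Step 2: x grows by 13 each step until capped at 93; fixed point is x=93
Step 3: iterations = ceil(93/13) = 8

8


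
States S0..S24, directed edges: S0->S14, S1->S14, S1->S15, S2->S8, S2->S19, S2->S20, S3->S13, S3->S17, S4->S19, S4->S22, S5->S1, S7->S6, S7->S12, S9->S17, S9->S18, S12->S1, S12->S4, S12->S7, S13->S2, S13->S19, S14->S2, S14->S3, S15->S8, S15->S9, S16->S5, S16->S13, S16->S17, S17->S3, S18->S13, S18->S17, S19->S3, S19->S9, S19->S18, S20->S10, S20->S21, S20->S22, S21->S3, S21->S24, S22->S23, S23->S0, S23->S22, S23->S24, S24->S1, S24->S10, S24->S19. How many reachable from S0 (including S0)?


BFS from S0:
  layer 0: {S0}
  layer 1: {S14}
  layer 2: {S2, S3}
  layer 3: {S8, S13, S17, S19, S20}
  layer 4: {S9, S10, S18, S21, S22}
  layer 5: {S23, S24}
  layer 6: {S1}
  layer 7: {S15}
Reachable set: {S0, S1, S2, S3, S8, S9, S10, S13, S14, S15, S17, S18, S19, S20, S21, S22, S23, S24}
Count = 18

18


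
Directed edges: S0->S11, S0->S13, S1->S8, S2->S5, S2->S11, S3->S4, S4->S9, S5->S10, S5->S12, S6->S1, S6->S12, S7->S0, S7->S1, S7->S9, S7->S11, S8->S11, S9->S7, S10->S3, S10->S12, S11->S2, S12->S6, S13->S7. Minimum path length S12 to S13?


BFS layer-by-layer from S12:
  dist 0: {S12}
  dist 1: {S6}
  dist 2: {S1}
  dist 3: {S8}
  dist 4: {S11}
  dist 5: {S2}
  dist 6: {S5}
  dist 7: {S10}
  dist 8: {S3}
  dist 9: {S4}
  dist 10: {S9}
  dist 11: {S7}
  dist 12: {S0}
  dist 13: {S13}
  -> S13 reached at distance 13
Shortest path length = 13

13


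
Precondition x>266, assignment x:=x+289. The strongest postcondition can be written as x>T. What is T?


Formula: sp(P, x:=E) = exists old_x. (x = E[old_x/x]) AND P[old_x/x] (old_x is the value of x before the assignment; eliminate old_x by solving x = E[old_x/x] for old_x)
Step 1: Precondition P: x>266, i.e. old_x > 266
Step 2: Assignment gives x = old_x + 289, so old_x = x - 289
Step 3: Substitute into P: x - 289 > 266
Step 4: Simplify: x > 266+289 = 555

555


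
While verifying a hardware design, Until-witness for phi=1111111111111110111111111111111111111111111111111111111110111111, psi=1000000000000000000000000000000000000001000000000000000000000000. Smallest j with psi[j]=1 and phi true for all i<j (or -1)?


(phi U psi) at 0: need smallest j with psi[j]=1 and phi[i]=1 for all i in [0,j).
Scan from step 0:
  step 0: psi=1 and phi held for [0,0) -> witness found
Witness step = 0

0


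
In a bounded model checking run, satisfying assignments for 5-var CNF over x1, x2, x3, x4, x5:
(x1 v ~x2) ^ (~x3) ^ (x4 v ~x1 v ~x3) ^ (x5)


CNF with 4 clauses over 5 vars (32 assignments).
An assignment satisfies CNF iff every clause has >=1 true literal.
Check each row (bits = x1,x2,x3,x4,x5; clause T/F shown):
  row 0 [00000]: clauses=TTTF -> 0
  row 1 [00001]: clauses=TTTT -> 1
  row 2 [00010]: clauses=TTTF -> 0
  row 3 [00011]: clauses=TTTT -> 1
  row 4 [00100]: clauses=TFTF -> 0
  row 5 [00101]: clauses=TFTT -> 0
  row 6 [00110]: clauses=TFTF -> 0
  row 7 [00111]: clauses=TFTT -> 0
  row 8 [01000]: clauses=FTTF -> 0
  row 9 [01001]: clauses=FTTT -> 0
  row 10 [01010]: clauses=FTTF -> 0
  row 11 [01011]: clauses=FTTT -> 0
  row 12 [01100]: clauses=FFTF -> 0
  row 13 [01101]: clauses=FFTT -> 0
  row 14 [01110]: clauses=FFTF -> 0
  row 15 [01111]: clauses=FFTT -> 0
  row 16 [10000]: clauses=TTTF -> 0
  row 17 [10001]: clauses=TTTT -> 1
  row 18 [10010]: clauses=TTTF -> 0
  row 19 [10011]: clauses=TTTT -> 1
  row 20 [10100]: clauses=TFFF -> 0
  row 21 [10101]: clauses=TFFT -> 0
  row 22 [10110]: clauses=TFTF -> 0
  row 23 [10111]: clauses=TFTT -> 0
  row 24 [11000]: clauses=TTTF -> 0
  row 25 [11001]: clauses=TTTT -> 1
  row 26 [11010]: clauses=TTTF -> 0
  row 27 [11011]: clauses=TTTT -> 1
  row 28 [11100]: clauses=TFFF -> 0
  row 29 [11101]: clauses=TFFT -> 0
  row 30 [11110]: clauses=TFTF -> 0
  row 31 [11111]: clauses=TFTT -> 0
Full result column, 8 rows per line (x1,x2 fixed per line; x3,x4,x5 runs 000..111 left to right):
  rows 0-7 [x1,x2=00]: 01010000  (ones: 2)
  rows 8-15 [x1,x2=01]: 00000000  (ones: 0)
  rows 16-23 [x1,x2=10]: 01010000  (ones: 2)
  rows 24-31 [x1,x2=11]: 01010000  (ones: 2)
Satisfying assignments = 2+0+2+2 = 6

6


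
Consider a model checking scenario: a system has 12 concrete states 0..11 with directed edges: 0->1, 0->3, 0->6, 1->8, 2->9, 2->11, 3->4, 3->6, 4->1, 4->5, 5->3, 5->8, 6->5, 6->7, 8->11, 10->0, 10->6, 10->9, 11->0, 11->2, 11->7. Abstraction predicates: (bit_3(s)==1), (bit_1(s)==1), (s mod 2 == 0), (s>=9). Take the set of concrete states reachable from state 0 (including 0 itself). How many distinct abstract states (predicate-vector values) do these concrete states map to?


BFS from 0:
Concrete reachable: {0, 1, 2, 3, 4, 5, 6, 7, 8, 9, 11}
Abstract via predicates (bit_3(s)==1), (bit_1(s)==1), (s mod 2 == 0), (s>=9):
  (0,0,0,0) <- {1, 5}
  (0,0,1,0) <- {0, 4}
  (0,1,0,0) <- {3, 7}
  (0,1,1,0) <- {2, 6}
  (1,0,0,1) <- {9}
  (1,0,1,0) <- {8}
  (1,1,0,1) <- {11}
Distinct abstract states = 7

7


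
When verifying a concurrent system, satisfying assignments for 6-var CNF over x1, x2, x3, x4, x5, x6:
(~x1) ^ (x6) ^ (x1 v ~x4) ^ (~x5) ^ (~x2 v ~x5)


CNF with 5 clauses over 6 vars (64 assignments).
An assignment satisfies CNF iff every clause has >=1 true literal.
Check each row (bits = x1,x2,x3,x4,x5,x6; clause T/F shown):
  row 0 [000000]: clauses=TFTTT -> 0
  row 1 [000001]: clauses=TTTTT -> 1
  row 2 [000010]: clauses=TFTFT -> 0
  row 3 [000011]: clauses=TTTFT -> 0
  row 4 [000100]: clauses=TFFTT -> 0
  (every remaining row is evaluated the same way; all 64 results are listed next)
Full result column, 8 rows per line (x1,x2,x3 fixed per line; x4,x5,x6 runs 000..111 left to right):
  rows 0-7 [x1,x2,x3=000]: 01000000  (ones: 1)
  rows 8-15 [x1,x2,x3=001]: 01000000  (ones: 1)
  rows 16-23 [x1,x2,x3=010]: 01000000  (ones: 1)
  rows 24-31 [x1,x2,x3=011]: 01000000  (ones: 1)
  rows 32-39 [x1,x2,x3=100]: 00000000  (ones: 0)
  rows 40-47 [x1,x2,x3=101]: 00000000  (ones: 0)
  rows 48-55 [x1,x2,x3=110]: 00000000  (ones: 0)
  rows 56-63 [x1,x2,x3=111]: 00000000  (ones: 0)
Satisfying assignments = 1+1+1+1+0+0+0+0 = 4

4


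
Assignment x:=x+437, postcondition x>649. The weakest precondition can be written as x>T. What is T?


Formula: wp(x:=E, P) = P[E/x] (substitute E for x in postcondition)
Step 1: Postcondition: x>649
Step 2: Substitute x+437 for x: x+437>649
Step 3: Solve for x: x > 649-437 = 212

212


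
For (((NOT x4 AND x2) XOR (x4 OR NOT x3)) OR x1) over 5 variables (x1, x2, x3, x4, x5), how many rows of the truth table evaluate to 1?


Formula: (((NOT x4 AND x2) XOR (x4 OR NOT x3)) OR x1) over 5 vars (32 rows)
Evaluate each row (x1, x2, x3, x4, x5 as bits, MSB first):
  row 0 [00000]: (((NOT 0 AND 0) XOR (0 OR NOT 0)) OR 0) -> 1
  row 1 [00001]: (((NOT 0 AND 0) XOR (0 OR NOT 0)) OR 0) -> 1
  row 2 [00010]: (((NOT 1 AND 0) XOR (1 OR NOT 0)) OR 0) -> 1
  row 3 [00011]: (((NOT 1 AND 0) XOR (1 OR NOT 0)) OR 0) -> 1
  row 4 [00100]: (((NOT 0 AND 0) XOR (0 OR NOT 1)) OR 0) -> 0
  row 5 [00101]: (((NOT 0 AND 0) XOR (0 OR NOT 1)) OR 0) -> 0
  row 6 [00110]: (((NOT 1 AND 0) XOR (1 OR NOT 1)) OR 0) -> 1
  row 7 [00111]: (((NOT 1 AND 0) XOR (1 OR NOT 1)) OR 0) -> 1
  row 8 [01000]: (((NOT 0 AND 1) XOR (0 OR NOT 0)) OR 0) -> 0
  row 9 [01001]: (((NOT 0 AND 1) XOR (0 OR NOT 0)) OR 0) -> 0
  row 10 [01010]: (((NOT 1 AND 1) XOR (1 OR NOT 0)) OR 0) -> 1
  row 11 [01011]: (((NOT 1 AND 1) XOR (1 OR NOT 0)) OR 0) -> 1
  row 12 [01100]: (((NOT 0 AND 1) XOR (0 OR NOT 1)) OR 0) -> 1
  row 13 [01101]: (((NOT 0 AND 1) XOR (0 OR NOT 1)) OR 0) -> 1
  row 14 [01110]: (((NOT 1 AND 1) XOR (1 OR NOT 1)) OR 0) -> 1
  row 15 [01111]: (((NOT 1 AND 1) XOR (1 OR NOT 1)) OR 0) -> 1
  row 16 [10000]: (((NOT 0 AND 0) XOR (0 OR NOT 0)) OR 1) -> 1
  row 17 [10001]: (((NOT 0 AND 0) XOR (0 OR NOT 0)) OR 1) -> 1
  row 18 [10010]: (((NOT 1 AND 0) XOR (1 OR NOT 0)) OR 1) -> 1
  row 19 [10011]: (((NOT 1 AND 0) XOR (1 OR NOT 0)) OR 1) -> 1
  row 20 [10100]: (((NOT 0 AND 0) XOR (0 OR NOT 1)) OR 1) -> 1
  row 21 [10101]: (((NOT 0 AND 0) XOR (0 OR NOT 1)) OR 1) -> 1
  row 22 [10110]: (((NOT 1 AND 0) XOR (1 OR NOT 1)) OR 1) -> 1
  row 23 [10111]: (((NOT 1 AND 0) XOR (1 OR NOT 1)) OR 1) -> 1
  row 24 [11000]: (((NOT 0 AND 1) XOR (0 OR NOT 0)) OR 1) -> 1
  row 25 [11001]: (((NOT 0 AND 1) XOR (0 OR NOT 0)) OR 1) -> 1
  row 26 [11010]: (((NOT 1 AND 1) XOR (1 OR NOT 0)) OR 1) -> 1
  row 27 [11011]: (((NOT 1 AND 1) XOR (1 OR NOT 0)) OR 1) -> 1
  row 28 [11100]: (((NOT 0 AND 1) XOR (0 OR NOT 1)) OR 1) -> 1
  row 29 [11101]: (((NOT 0 AND 1) XOR (0 OR NOT 1)) OR 1) -> 1
  row 30 [11110]: (((NOT 1 AND 1) XOR (1 OR NOT 1)) OR 1) -> 1
  row 31 [11111]: (((NOT 1 AND 1) XOR (1 OR NOT 1)) OR 1) -> 1
Full result column, 8 rows per line (x1,x2 fixed per line; x3,x4,x5 runs 000..111 left to right):
  rows 0-7 [x1,x2=00]: 11110011  (ones: 6)
  rows 8-15 [x1,x2=01]: 00111111  (ones: 6)
  rows 16-23 [x1,x2=10]: 11111111  (ones: 8)
  rows 24-31 [x1,x2=11]: 11111111  (ones: 8)
Count of 1-rows = 6+6+8+8 = 28

28


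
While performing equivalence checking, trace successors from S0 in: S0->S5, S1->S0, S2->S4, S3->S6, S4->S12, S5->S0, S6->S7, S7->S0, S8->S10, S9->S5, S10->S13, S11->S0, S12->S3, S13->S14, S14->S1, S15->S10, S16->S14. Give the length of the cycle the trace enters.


Trace from S0 until a state repeats:
  S0 -> S5 -> S0
S0 first seen at step 0, revisited at step 2.
Cycle length = 2 - 0 = 2

2


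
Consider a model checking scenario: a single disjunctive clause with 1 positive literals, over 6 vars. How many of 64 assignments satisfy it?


Step 1: Total=2^6=64
Step 2: Unsat when all 1 false: 2^5=32
Step 3: Sat=64-32=32

32


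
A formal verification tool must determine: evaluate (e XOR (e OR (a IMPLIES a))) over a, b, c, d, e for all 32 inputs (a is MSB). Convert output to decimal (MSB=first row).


Formula: (e XOR (e OR (a IMPLIES a))) over a, b, c, d, e (32 rows)
Evaluate each row (bits = a,b,c,d,e, MSB first):
  row 0 [00000]: (0 XOR (0 OR (0 IMPLIES 0))) -> 1
  row 1 [00001]: (1 XOR (1 OR (0 IMPLIES 0))) -> 0
  row 2 [00010]: (0 XOR (0 OR (0 IMPLIES 0))) -> 1
  row 3 [00011]: (1 XOR (1 OR (0 IMPLIES 0))) -> 0
  row 4 [00100]: (0 XOR (0 OR (0 IMPLIES 0))) -> 1
  row 5 [00101]: (1 XOR (1 OR (0 IMPLIES 0))) -> 0
  row 6 [00110]: (0 XOR (0 OR (0 IMPLIES 0))) -> 1
  row 7 [00111]: (1 XOR (1 OR (0 IMPLIES 0))) -> 0
  row 8 [01000]: (0 XOR (0 OR (0 IMPLIES 0))) -> 1
  row 9 [01001]: (1 XOR (1 OR (0 IMPLIES 0))) -> 0
  row 10 [01010]: (0 XOR (0 OR (0 IMPLIES 0))) -> 1
  row 11 [01011]: (1 XOR (1 OR (0 IMPLIES 0))) -> 0
  row 12 [01100]: (0 XOR (0 OR (0 IMPLIES 0))) -> 1
  row 13 [01101]: (1 XOR (1 OR (0 IMPLIES 0))) -> 0
  row 14 [01110]: (0 XOR (0 OR (0 IMPLIES 0))) -> 1
  row 15 [01111]: (1 XOR (1 OR (0 IMPLIES 0))) -> 0
  row 16 [10000]: (0 XOR (0 OR (1 IMPLIES 1))) -> 1
  row 17 [10001]: (1 XOR (1 OR (1 IMPLIES 1))) -> 0
  row 18 [10010]: (0 XOR (0 OR (1 IMPLIES 1))) -> 1
  row 19 [10011]: (1 XOR (1 OR (1 IMPLIES 1))) -> 0
  row 20 [10100]: (0 XOR (0 OR (1 IMPLIES 1))) -> 1
  row 21 [10101]: (1 XOR (1 OR (1 IMPLIES 1))) -> 0
  row 22 [10110]: (0 XOR (0 OR (1 IMPLIES 1))) -> 1
  row 23 [10111]: (1 XOR (1 OR (1 IMPLIES 1))) -> 0
  row 24 [11000]: (0 XOR (0 OR (1 IMPLIES 1))) -> 1
  row 25 [11001]: (1 XOR (1 OR (1 IMPLIES 1))) -> 0
  row 26 [11010]: (0 XOR (0 OR (1 IMPLIES 1))) -> 1
  row 27 [11011]: (1 XOR (1 OR (1 IMPLIES 1))) -> 0
  row 28 [11100]: (0 XOR (0 OR (1 IMPLIES 1))) -> 1
  row 29 [11101]: (1 XOR (1 OR (1 IMPLIES 1))) -> 0
  row 30 [11110]: (0 XOR (0 OR (1 IMPLIES 1))) -> 1
  row 31 [11111]: (1 XOR (1 OR (1 IMPLIES 1))) -> 0
Full result column, 4 rows per line (a,b,c fixed per line; d,e runs 00..11 left to right):
  rows 0-3 [a,b,c=000]: 1010  = hex A
  rows 4-7 [a,b,c=001]: 1010  = hex A
  rows 8-11 [a,b,c=010]: 1010  = hex A
  rows 12-15 [a,b,c=011]: 1010  = hex A
  rows 16-19 [a,b,c=100]: 1010  = hex A
  rows 20-23 [a,b,c=101]: 1010  = hex A
  rows 24-27 [a,b,c=110]: 1010  = hex A
  rows 28-31 [a,b,c=111]: 1010  = hex A
Output column (row 0 .. row 31) = 10101010101010101010101010101010
Output column grouped in 4s = 1010 1010 1010 1010 1010 1010 1010 1010 = 0xAAAAAAAA
Convert to decimal digit by digit (value = value*16 + digit):
  A -> 10
  10*16 + 10 (A) = 170
  170*16 + 10 (A) = 2730
  2730*16 + 10 (A) = 43690
  43690*16 + 10 (A) = 699050
  699050*16 + 10 (A) = 11184810
  11184810*16 + 10 (A) = 178956970
  178956970*16 + 10 (A) = 2863311530
Decimal = 2863311530

2863311530


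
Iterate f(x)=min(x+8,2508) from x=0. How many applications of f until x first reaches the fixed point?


Step 1: x=0, cap=2508, increment=8
Step 2: x grows by 8 each step until capped at 2508; fixed point is x=2508
Step 3: iterations = ceil(2508/8) = 314

314


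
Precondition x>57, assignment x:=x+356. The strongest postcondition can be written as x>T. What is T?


Formula: sp(P, x:=E) = exists old_x. (x = E[old_x/x]) AND P[old_x/x] (old_x is the value of x before the assignment; eliminate old_x by solving x = E[old_x/x] for old_x)
Step 1: Precondition P: x>57, i.e. old_x > 57
Step 2: Assignment gives x = old_x + 356, so old_x = x - 356
Step 3: Substitute into P: x - 356 > 57
Step 4: Simplify: x > 57+356 = 413

413


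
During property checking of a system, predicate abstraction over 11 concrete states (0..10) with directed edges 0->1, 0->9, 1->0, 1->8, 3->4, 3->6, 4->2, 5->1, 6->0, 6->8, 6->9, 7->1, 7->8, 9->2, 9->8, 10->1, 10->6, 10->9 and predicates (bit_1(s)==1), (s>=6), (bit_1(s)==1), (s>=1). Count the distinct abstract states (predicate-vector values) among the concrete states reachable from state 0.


BFS from 0:
Concrete reachable: {0, 1, 2, 8, 9}
Abstract via predicates (bit_1(s)==1), (s>=6), (bit_1(s)==1), (s>=1):
  (0,0,0,0) <- {0}
  (0,0,0,1) <- {1}
  (0,1,0,1) <- {8, 9}
  (1,0,1,1) <- {2}
Distinct abstract states = 4

4


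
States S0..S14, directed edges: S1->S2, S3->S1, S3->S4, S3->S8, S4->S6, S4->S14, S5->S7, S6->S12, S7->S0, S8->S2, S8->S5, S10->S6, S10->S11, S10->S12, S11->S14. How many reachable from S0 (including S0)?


BFS from S0:
  layer 0: {S0}
Reachable set: {S0}
Count = 1

1


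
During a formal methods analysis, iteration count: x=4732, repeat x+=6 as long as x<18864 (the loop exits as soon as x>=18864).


Step 1: x goes from 4732 toward 18864 by 6; the body runs while x<18864, so iterations = ceil((bound-start)/step)
Step 2: Distance=14132
Step 3: ceil(14132/6)=2356

2356


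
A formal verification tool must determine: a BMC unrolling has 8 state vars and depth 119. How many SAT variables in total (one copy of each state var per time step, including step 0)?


BMC unrolls to depth k, creating one copy of each state var for steps 0..k.
Step count = 119 + 1 = 120 (steps 0 through 119)
Vars per step = 8
Total = 8 * 120 = 960

960


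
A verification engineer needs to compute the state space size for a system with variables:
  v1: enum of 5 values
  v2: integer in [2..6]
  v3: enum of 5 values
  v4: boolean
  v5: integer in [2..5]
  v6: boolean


State space = product of domain sizes of all variables.
Domain sizes:
  v1 (enum of 5 values): 5
  v2 (integer in [2..6]): 5
  v3 (enum of 5 values): 5
  v4 (boolean): 2
  v5 (integer in [2..5]): 4
  v6 (boolean): 2
Product = 5 * 5 * 5 * 2 * 4 * 2 = 2000

2000


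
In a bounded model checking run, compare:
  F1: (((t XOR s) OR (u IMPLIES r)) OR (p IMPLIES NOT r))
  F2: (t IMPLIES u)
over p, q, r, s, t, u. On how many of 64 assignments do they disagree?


F1 = (((t XOR s) OR (u IMPLIES r)) OR (p IMPLIES NOT r))
F2 = (t IMPLIES u)
Evaluate both on each of 64 rows (bits = p,q,r,s,t,u):
  row 0 [000000]: F1=1 F2=1 -> 0
  row 1 [000001]: F1=1 F2=1 -> 0
  row 2 [000010]: F1=1 F2=0 (differ) -> 1
  row 3 [000011]: F1=1 F2=1 -> 0
  row 4 [000100]: F1=1 F2=1 -> 0
  (every remaining row is evaluated the same way; all 64 results are listed next)
Full result column, 8 rows per line (p,q,r fixed per line; s,t,u runs 000..111 left to right):
  rows 0-7 [p,q,r=000]: 00100010  (ones: 2)
  rows 8-15 [p,q,r=001]: 00100010  (ones: 2)
  rows 16-23 [p,q,r=010]: 00100010  (ones: 2)
  rows 24-31 [p,q,r=011]: 00100010  (ones: 2)
  rows 32-39 [p,q,r=100]: 00100010  (ones: 2)
  rows 40-47 [p,q,r=101]: 00100010  (ones: 2)
  rows 48-55 [p,q,r=110]: 00100010  (ones: 2)
  rows 56-63 [p,q,r=111]: 00100010  (ones: 2)
Disagreements = 2+2+2+2+2+2+2+2 = 16

16


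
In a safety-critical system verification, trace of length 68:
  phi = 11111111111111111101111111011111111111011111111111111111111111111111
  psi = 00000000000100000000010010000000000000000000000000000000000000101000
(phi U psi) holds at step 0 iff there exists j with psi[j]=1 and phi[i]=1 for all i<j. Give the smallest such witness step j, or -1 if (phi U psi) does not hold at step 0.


(phi U psi) at 0: need smallest j with psi[j]=1 and phi[i]=1 for all i in [0,j).
Scan from step 0:
  step 0: phi=1, psi=0 -> continue
  step 1: phi=1, psi=0 -> continue
  step 2: phi=1, psi=0 -> continue
  step 3: phi=1, psi=0 -> continue
  step 11: psi=1 and phi held for [0,11) -> witness found
Witness step = 11

11


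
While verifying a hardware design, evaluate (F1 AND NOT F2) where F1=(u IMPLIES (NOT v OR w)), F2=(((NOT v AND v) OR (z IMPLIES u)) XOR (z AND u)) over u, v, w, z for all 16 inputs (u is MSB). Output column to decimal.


F1 = (u IMPLIES (NOT v OR w))
F2 = (((NOT v AND v) OR (z IMPLIES u)) XOR (z AND u))
Counterexample to F1=>F2 is where F1=1 and F2=0.
Evaluate each row (bits = u,v,w,z, MSB first):
  row 0 [0000]: F1=1 F2=1 -> F1&~F2 -> 0
  row 1 [0001]: F1=1 F2=0 -> F1&~F2 -> 1
  row 2 [0010]: F1=1 F2=1 -> F1&~F2 -> 0
  row 3 [0011]: F1=1 F2=0 -> F1&~F2 -> 1
  row 4 [0100]: F1=1 F2=1 -> F1&~F2 -> 0
  row 5 [0101]: F1=1 F2=0 -> F1&~F2 -> 1
  row 6 [0110]: F1=1 F2=1 -> F1&~F2 -> 0
  row 7 [0111]: F1=1 F2=0 -> F1&~F2 -> 1
  row 8 [1000]: F1=1 F2=1 -> F1&~F2 -> 0
  row 9 [1001]: F1=1 F2=0 -> F1&~F2 -> 1
  row 10 [1010]: F1=1 F2=1 -> F1&~F2 -> 0
  row 11 [1011]: F1=1 F2=0 -> F1&~F2 -> 1
  row 12 [1100]: F1=0 F2=1 -> F1&~F2 -> 0
  row 13 [1101]: F1=0 F2=0 -> F1&~F2 -> 0
  row 14 [1110]: F1=1 F2=1 -> F1&~F2 -> 0
  row 15 [1111]: F1=1 F2=0 -> F1&~F2 -> 1
Full result column, 4 rows per line (u,v fixed per line; w,z runs 00..11 left to right):
  rows 0-3 [u,v=00]: 0101  = hex 5
  rows 4-7 [u,v=01]: 0101  = hex 5
  rows 8-11 [u,v=10]: 0101  = hex 5
  rows 12-15 [u,v=11]: 0001  = hex 1
Counterexample vector (row 0 .. row 15) = 0101010101010001
Output column grouped in 4s = 0101 0101 0101 0001 = 0x5551
Convert to decimal digit by digit (value = value*16 + digit):
  5 -> 5
  5*16 + 5 = 85
  85*16 + 5 = 1365
  1365*16 + 1 = 21841
Decimal = 21841

21841


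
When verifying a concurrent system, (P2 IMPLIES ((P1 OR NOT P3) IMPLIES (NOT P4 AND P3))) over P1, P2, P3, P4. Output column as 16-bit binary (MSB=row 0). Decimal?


Formula: (P2 IMPLIES ((P1 OR NOT P3) IMPLIES (NOT P4 AND P3))) over P1, P2, P3, P4 (16 rows)
Evaluate each row (bits = P1,P2,P3,P4, MSB first):
  row 0 [0000]: (0 IMPLIES ((0 OR NOT 0) IMPLIES (NOT 0 AND 0))) -> 1
  row 1 [0001]: (0 IMPLIES ((0 OR NOT 0) IMPLIES (NOT 1 AND 0))) -> 1
  row 2 [0010]: (0 IMPLIES ((0 OR NOT 1) IMPLIES (NOT 0 AND 1))) -> 1
  row 3 [0011]: (0 IMPLIES ((0 OR NOT 1) IMPLIES (NOT 1 AND 1))) -> 1
  row 4 [0100]: (1 IMPLIES ((0 OR NOT 0) IMPLIES (NOT 0 AND 0))) -> 0
  row 5 [0101]: (1 IMPLIES ((0 OR NOT 0) IMPLIES (NOT 1 AND 0))) -> 0
  row 6 [0110]: (1 IMPLIES ((0 OR NOT 1) IMPLIES (NOT 0 AND 1))) -> 1
  row 7 [0111]: (1 IMPLIES ((0 OR NOT 1) IMPLIES (NOT 1 AND 1))) -> 1
  row 8 [1000]: (0 IMPLIES ((1 OR NOT 0) IMPLIES (NOT 0 AND 0))) -> 1
  row 9 [1001]: (0 IMPLIES ((1 OR NOT 0) IMPLIES (NOT 1 AND 0))) -> 1
  row 10 [1010]: (0 IMPLIES ((1 OR NOT 1) IMPLIES (NOT 0 AND 1))) -> 1
  row 11 [1011]: (0 IMPLIES ((1 OR NOT 1) IMPLIES (NOT 1 AND 1))) -> 1
  row 12 [1100]: (1 IMPLIES ((1 OR NOT 0) IMPLIES (NOT 0 AND 0))) -> 0
  row 13 [1101]: (1 IMPLIES ((1 OR NOT 0) IMPLIES (NOT 1 AND 0))) -> 0
  row 14 [1110]: (1 IMPLIES ((1 OR NOT 1) IMPLIES (NOT 0 AND 1))) -> 1
  row 15 [1111]: (1 IMPLIES ((1 OR NOT 1) IMPLIES (NOT 1 AND 1))) -> 0
Full result column, 4 rows per line (P1,P2 fixed per line; P3,P4 runs 00..11 left to right):
  rows 0-3 [P1,P2=00]: 1111  = hex F
  rows 4-7 [P1,P2=01]: 0011  = hex 3
  rows 8-11 [P1,P2=10]: 1111  = hex F
  rows 12-15 [P1,P2=11]: 0010  = hex 2
Output column (row 0 .. row 15) = 1111001111110010
Output column grouped in 4s = 1111 0011 1111 0010 = 0xF3F2
Convert to decimal digit by digit (value = value*16 + digit):
  F -> 15
  15*16 + 3 = 243
  243*16 + 15 (F) = 3903
  3903*16 + 2 = 62450
Decimal = 62450

62450


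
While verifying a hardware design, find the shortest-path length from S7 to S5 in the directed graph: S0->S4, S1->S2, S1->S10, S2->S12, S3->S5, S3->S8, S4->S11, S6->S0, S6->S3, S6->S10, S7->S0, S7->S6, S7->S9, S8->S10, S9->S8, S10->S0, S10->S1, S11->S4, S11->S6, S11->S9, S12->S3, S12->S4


BFS layer-by-layer from S7:
  dist 0: {S7}
  dist 1: {S0, S6, S9}
  dist 2: {S3, S4, S8, S10}
  dist 3: {S1, S5, S11}
  -> S5 reached at distance 3
Shortest path length = 3

3


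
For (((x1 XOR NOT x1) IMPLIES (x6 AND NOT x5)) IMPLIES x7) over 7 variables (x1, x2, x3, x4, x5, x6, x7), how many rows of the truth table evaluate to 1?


Formula: (((x1 XOR NOT x1) IMPLIES (x6 AND NOT x5)) IMPLIES x7) over 7 vars (128 rows)
Evaluate each row (x1, x2, x3, x4, x5, x6, x7 as bits, MSB first):
  row 0 [0000000]: (((0 XOR NOT 0) IMPLIES (0 AND NOT 0)) IMPLIES 0) -> 1
  row 1 [0000001]: (((0 XOR NOT 0) IMPLIES (0 AND NOT 0)) IMPLIES 1) -> 1
  row 2 [0000010]: (((0 XOR NOT 0) IMPLIES (1 AND NOT 0)) IMPLIES 0) -> 0
  row 3 [0000011]: (((0 XOR NOT 0) IMPLIES (1 AND NOT 0)) IMPLIES 1) -> 1
  row 4 [0000100]: (((0 XOR NOT 0) IMPLIES (0 AND NOT 1)) IMPLIES 0) -> 1
  (every remaining row is evaluated the same way; all 128 results are listed next)
Full result column, 8 rows per line (x1,x2,x3,x4 fixed per line; x5,x6,x7 runs 000..111 left to right):
  rows 0-7 [x1,x2,x3,x4=0000]: 11011111  (ones: 7)
  rows 8-15 [x1,x2,x3,x4=0001]: 11011111  (ones: 7)
  rows 16-23 [x1,x2,x3,x4=0010]: 11011111  (ones: 7)
  rows 24-31 [x1,x2,x3,x4=0011]: 11011111  (ones: 7)
  rows 32-39 [x1,x2,x3,x4=0100]: 11011111  (ones: 7)
  rows 40-47 [x1,x2,x3,x4=0101]: 11011111  (ones: 7)
  rows 48-55 [x1,x2,x3,x4=0110]: 11011111  (ones: 7)
  rows 56-63 [x1,x2,x3,x4=0111]: 11011111  (ones: 7)
  rows 64-71 [x1,x2,x3,x4=1000]: 11011111  (ones: 7)
  rows 72-79 [x1,x2,x3,x4=1001]: 11011111  (ones: 7)
  rows 80-87 [x1,x2,x3,x4=1010]: 11011111  (ones: 7)
  rows 88-95 [x1,x2,x3,x4=1011]: 11011111  (ones: 7)
  rows 96-103 [x1,x2,x3,x4=1100]: 11011111  (ones: 7)
  rows 104-111 [x1,x2,x3,x4=1101]: 11011111  (ones: 7)
  rows 112-119 [x1,x2,x3,x4=1110]: 11011111  (ones: 7)
  rows 120-127 [x1,x2,x3,x4=1111]: 11011111  (ones: 7)
Count of 1-rows = 7+7+7+7+7+7+7+7+7+7+7+7+7+7+7+7 = 112

112


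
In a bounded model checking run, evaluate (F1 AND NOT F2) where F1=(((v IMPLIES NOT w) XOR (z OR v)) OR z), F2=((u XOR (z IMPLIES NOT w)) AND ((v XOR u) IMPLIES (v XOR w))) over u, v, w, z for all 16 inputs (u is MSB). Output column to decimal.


F1 = (((v IMPLIES NOT w) XOR (z OR v)) OR z)
F2 = ((u XOR (z IMPLIES NOT w)) AND ((v XOR u) IMPLIES (v XOR w)))
Counterexample to F1=>F2 is where F1=1 and F2=0.
Evaluate each row (bits = u,v,w,z, MSB first):
  row 0 [0000]: F1=1 F2=1 -> F1&~F2 -> 0
  row 1 [0001]: F1=1 F2=1 -> F1&~F2 -> 0
  row 2 [0010]: F1=1 F2=1 -> F1&~F2 -> 0
  row 3 [0011]: F1=1 F2=0 -> F1&~F2 -> 1
  row 4 [0100]: F1=0 F2=1 -> F1&~F2 -> 0
  row 5 [0101]: F1=1 F2=1 -> F1&~F2 -> 0
  row 6 [0110]: F1=1 F2=0 -> F1&~F2 -> 1
  row 7 [0111]: F1=1 F2=0 -> F1&~F2 -> 1
  row 8 [1000]: F1=1 F2=0 -> F1&~F2 -> 1
  row 9 [1001]: F1=1 F2=0 -> F1&~F2 -> 1
  row 10 [1010]: F1=1 F2=0 -> F1&~F2 -> 1
  row 11 [1011]: F1=1 F2=1 -> F1&~F2 -> 0
  row 12 [1100]: F1=0 F2=0 -> F1&~F2 -> 0
  row 13 [1101]: F1=1 F2=0 -> F1&~F2 -> 1
  row 14 [1110]: F1=1 F2=0 -> F1&~F2 -> 1
  row 15 [1111]: F1=1 F2=1 -> F1&~F2 -> 0
Full result column, 4 rows per line (u,v fixed per line; w,z runs 00..11 left to right):
  rows 0-3 [u,v=00]: 0001  = hex 1
  rows 4-7 [u,v=01]: 0011  = hex 3
  rows 8-11 [u,v=10]: 1110  = hex E
  rows 12-15 [u,v=11]: 0110  = hex 6
Counterexample vector (row 0 .. row 15) = 0001001111100110
Output column grouped in 4s = 0001 0011 1110 0110 = 0x13E6
Convert to decimal digit by digit (value = value*16 + digit):
  1 -> 1
  1*16 + 3 = 19
  19*16 + 14 (E) = 318
  318*16 + 6 = 5094
Decimal = 5094

5094


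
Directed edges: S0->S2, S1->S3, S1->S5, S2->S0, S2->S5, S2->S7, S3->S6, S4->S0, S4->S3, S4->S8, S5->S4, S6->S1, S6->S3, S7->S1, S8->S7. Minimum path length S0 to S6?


BFS layer-by-layer from S0:
  dist 0: {S0}
  dist 1: {S2}
  dist 2: {S5, S7}
  dist 3: {S1, S4}
  dist 4: {S3, S8}
  dist 5: {S6}
  -> S6 reached at distance 5
Shortest path length = 5

5


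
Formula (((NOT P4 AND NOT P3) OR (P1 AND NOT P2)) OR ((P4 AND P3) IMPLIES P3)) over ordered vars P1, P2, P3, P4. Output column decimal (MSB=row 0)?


Formula: (((NOT P4 AND NOT P3) OR (P1 AND NOT P2)) OR ((P4 AND P3) IMPLIES P3)) over P1, P2, P3, P4 (16 rows)
Evaluate each row (bits = P1,P2,P3,P4, MSB first):
  row 0 [0000]: (((NOT 0 AND NOT 0) OR (0 AND NOT 0)) OR ((0 AND 0) IMPLIES 0)) -> 1
  row 1 [0001]: (((NOT 1 AND NOT 0) OR (0 AND NOT 0)) OR ((1 AND 0) IMPLIES 0)) -> 1
  row 2 [0010]: (((NOT 0 AND NOT 1) OR (0 AND NOT 0)) OR ((0 AND 1) IMPLIES 1)) -> 1
  row 3 [0011]: (((NOT 1 AND NOT 1) OR (0 AND NOT 0)) OR ((1 AND 1) IMPLIES 1)) -> 1
  row 4 [0100]: (((NOT 0 AND NOT 0) OR (0 AND NOT 1)) OR ((0 AND 0) IMPLIES 0)) -> 1
  row 5 [0101]: (((NOT 1 AND NOT 0) OR (0 AND NOT 1)) OR ((1 AND 0) IMPLIES 0)) -> 1
  row 6 [0110]: (((NOT 0 AND NOT 1) OR (0 AND NOT 1)) OR ((0 AND 1) IMPLIES 1)) -> 1
  row 7 [0111]: (((NOT 1 AND NOT 1) OR (0 AND NOT 1)) OR ((1 AND 1) IMPLIES 1)) -> 1
  row 8 [1000]: (((NOT 0 AND NOT 0) OR (1 AND NOT 0)) OR ((0 AND 0) IMPLIES 0)) -> 1
  row 9 [1001]: (((NOT 1 AND NOT 0) OR (1 AND NOT 0)) OR ((1 AND 0) IMPLIES 0)) -> 1
  row 10 [1010]: (((NOT 0 AND NOT 1) OR (1 AND NOT 0)) OR ((0 AND 1) IMPLIES 1)) -> 1
  row 11 [1011]: (((NOT 1 AND NOT 1) OR (1 AND NOT 0)) OR ((1 AND 1) IMPLIES 1)) -> 1
  row 12 [1100]: (((NOT 0 AND NOT 0) OR (1 AND NOT 1)) OR ((0 AND 0) IMPLIES 0)) -> 1
  row 13 [1101]: (((NOT 1 AND NOT 0) OR (1 AND NOT 1)) OR ((1 AND 0) IMPLIES 0)) -> 1
  row 14 [1110]: (((NOT 0 AND NOT 1) OR (1 AND NOT 1)) OR ((0 AND 1) IMPLIES 1)) -> 1
  row 15 [1111]: (((NOT 1 AND NOT 1) OR (1 AND NOT 1)) OR ((1 AND 1) IMPLIES 1)) -> 1
Full result column, 4 rows per line (P1,P2 fixed per line; P3,P4 runs 00..11 left to right):
  rows 0-3 [P1,P2=00]: 1111  = hex F
  rows 4-7 [P1,P2=01]: 1111  = hex F
  rows 8-11 [P1,P2=10]: 1111  = hex F
  rows 12-15 [P1,P2=11]: 1111  = hex F
Output column (row 0 .. row 15) = 1111111111111111
Output column grouped in 4s = 1111 1111 1111 1111 = 0xFFFF
Convert to decimal digit by digit (value = value*16 + digit):
  F -> 15
  15*16 + 15 (F) = 255
  255*16 + 15 (F) = 4095
  4095*16 + 15 (F) = 65535
Decimal = 65535

65535


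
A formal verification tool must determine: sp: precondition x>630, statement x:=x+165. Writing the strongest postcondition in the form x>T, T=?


Formula: sp(P, x:=E) = exists old_x. (x = E[old_x/x]) AND P[old_x/x] (old_x is the value of x before the assignment; eliminate old_x by solving x = E[old_x/x] for old_x)
Step 1: Precondition P: x>630, i.e. old_x > 630
Step 2: Assignment gives x = old_x + 165, so old_x = x - 165
Step 3: Substitute into P: x - 165 > 630
Step 4: Simplify: x > 630+165 = 795

795


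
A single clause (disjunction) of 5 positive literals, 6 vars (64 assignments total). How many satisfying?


Step 1: Total=2^6=64
Step 2: Unsat when all 5 false: 2^1=2
Step 3: Sat=64-2=62

62


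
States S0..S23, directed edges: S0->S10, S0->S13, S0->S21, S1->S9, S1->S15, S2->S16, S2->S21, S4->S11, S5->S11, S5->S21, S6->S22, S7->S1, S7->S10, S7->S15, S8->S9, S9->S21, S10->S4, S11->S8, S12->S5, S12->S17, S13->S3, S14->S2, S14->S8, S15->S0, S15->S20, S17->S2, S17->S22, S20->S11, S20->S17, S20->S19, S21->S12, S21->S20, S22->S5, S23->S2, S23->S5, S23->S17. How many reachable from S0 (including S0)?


BFS from S0:
  layer 0: {S0}
  layer 1: {S10, S13, S21}
  layer 2: {S3, S4, S12, S20}
  layer 3: {S5, S11, S17, S19}
  layer 4: {S2, S8, S22}
  layer 5: {S9, S16}
Reachable set: {S0, S2, S3, S4, S5, S8, S9, S10, S11, S12, S13, S16, S17, S19, S20, S21, S22}
Count = 17

17


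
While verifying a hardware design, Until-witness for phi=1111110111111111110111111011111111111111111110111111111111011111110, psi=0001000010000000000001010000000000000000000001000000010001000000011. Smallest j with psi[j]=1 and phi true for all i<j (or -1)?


(phi U psi) at 0: need smallest j with psi[j]=1 and phi[i]=1 for all i in [0,j).
Scan from step 0:
  step 0: phi=1, psi=0 -> continue
  step 1: phi=1, psi=0 -> continue
  step 2: phi=1, psi=0 -> continue
  step 3: psi=1 and phi held for [0,3) -> witness found
Witness step = 3

3


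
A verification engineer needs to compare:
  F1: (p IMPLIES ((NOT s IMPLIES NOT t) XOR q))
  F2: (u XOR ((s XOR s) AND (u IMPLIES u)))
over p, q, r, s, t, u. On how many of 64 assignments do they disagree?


F1 = (p IMPLIES ((NOT s IMPLIES NOT t) XOR q))
F2 = (u XOR ((s XOR s) AND (u IMPLIES u)))
Evaluate both on each of 64 rows (bits = p,q,r,s,t,u):
  row 0 [000000]: F1=1 F2=0 (differ) -> 1
  row 1 [000001]: F1=1 F2=1 -> 0
  row 2 [000010]: F1=1 F2=0 (differ) -> 1
  row 3 [000011]: F1=1 F2=1 -> 0
  row 4 [000100]: F1=1 F2=0 (differ) -> 1
  (every remaining row is evaluated the same way; all 64 results are listed next)
Full result column, 8 rows per line (p,q,r fixed per line; s,t,u runs 000..111 left to right):
  rows 0-7 [p,q,r=000]: 10101010  (ones: 4)
  rows 8-15 [p,q,r=001]: 10101010  (ones: 4)
  rows 16-23 [p,q,r=010]: 10101010  (ones: 4)
  rows 24-31 [p,q,r=011]: 10101010  (ones: 4)
  rows 32-39 [p,q,r=100]: 10011010  (ones: 4)
  rows 40-47 [p,q,r=101]: 10011010  (ones: 4)
  rows 48-55 [p,q,r=110]: 01100101  (ones: 4)
  rows 56-63 [p,q,r=111]: 01100101  (ones: 4)
Disagreements = 4+4+4+4+4+4+4+4 = 32

32


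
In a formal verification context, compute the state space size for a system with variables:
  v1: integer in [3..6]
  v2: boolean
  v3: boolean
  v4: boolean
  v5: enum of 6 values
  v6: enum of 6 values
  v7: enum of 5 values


State space = product of domain sizes of all variables.
Domain sizes:
  v1 (integer in [3..6]): 4
  v2 (boolean): 2
  v3 (boolean): 2
  v4 (boolean): 2
  v5 (enum of 6 values): 6
  v6 (enum of 6 values): 6
  v7 (enum of 5 values): 5
Product = 4 * 2 * 2 * 2 * 6 * 6 * 5 = 5760

5760


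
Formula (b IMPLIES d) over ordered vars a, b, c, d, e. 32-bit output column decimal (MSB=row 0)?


Formula: (b IMPLIES d) over a, b, c, d, e (32 rows)
Evaluate each row (bits = a,b,c,d,e, MSB first):
  row 0 [00000]: (0 IMPLIES 0) -> 1
  row 1 [00001]: (0 IMPLIES 0) -> 1
  row 2 [00010]: (0 IMPLIES 1) -> 1
  row 3 [00011]: (0 IMPLIES 1) -> 1
  row 4 [00100]: (0 IMPLIES 0) -> 1
  row 5 [00101]: (0 IMPLIES 0) -> 1
  row 6 [00110]: (0 IMPLIES 1) -> 1
  row 7 [00111]: (0 IMPLIES 1) -> 1
  row 8 [01000]: (1 IMPLIES 0) -> 0
  row 9 [01001]: (1 IMPLIES 0) -> 0
  row 10 [01010]: (1 IMPLIES 1) -> 1
  row 11 [01011]: (1 IMPLIES 1) -> 1
  row 12 [01100]: (1 IMPLIES 0) -> 0
  row 13 [01101]: (1 IMPLIES 0) -> 0
  row 14 [01110]: (1 IMPLIES 1) -> 1
  row 15 [01111]: (1 IMPLIES 1) -> 1
  row 16 [10000]: (0 IMPLIES 0) -> 1
  row 17 [10001]: (0 IMPLIES 0) -> 1
  row 18 [10010]: (0 IMPLIES 1) -> 1
  row 19 [10011]: (0 IMPLIES 1) -> 1
  row 20 [10100]: (0 IMPLIES 0) -> 1
  row 21 [10101]: (0 IMPLIES 0) -> 1
  row 22 [10110]: (0 IMPLIES 1) -> 1
  row 23 [10111]: (0 IMPLIES 1) -> 1
  row 24 [11000]: (1 IMPLIES 0) -> 0
  row 25 [11001]: (1 IMPLIES 0) -> 0
  row 26 [11010]: (1 IMPLIES 1) -> 1
  row 27 [11011]: (1 IMPLIES 1) -> 1
  row 28 [11100]: (1 IMPLIES 0) -> 0
  row 29 [11101]: (1 IMPLIES 0) -> 0
  row 30 [11110]: (1 IMPLIES 1) -> 1
  row 31 [11111]: (1 IMPLIES 1) -> 1
Full result column, 4 rows per line (a,b,c fixed per line; d,e runs 00..11 left to right):
  rows 0-3 [a,b,c=000]: 1111  = hex F
  rows 4-7 [a,b,c=001]: 1111  = hex F
  rows 8-11 [a,b,c=010]: 0011  = hex 3
  rows 12-15 [a,b,c=011]: 0011  = hex 3
  rows 16-19 [a,b,c=100]: 1111  = hex F
  rows 20-23 [a,b,c=101]: 1111  = hex F
  rows 24-27 [a,b,c=110]: 0011  = hex 3
  rows 28-31 [a,b,c=111]: 0011  = hex 3
Output column (row 0 .. row 31) = 11111111001100111111111100110011
Output column grouped in 4s = 1111 1111 0011 0011 1111 1111 0011 0011 = 0xFF33FF33
Convert to decimal digit by digit (value = value*16 + digit):
  F -> 15
  15*16 + 15 (F) = 255
  255*16 + 3 = 4083
  4083*16 + 3 = 65331
  65331*16 + 15 (F) = 1045311
  1045311*16 + 15 (F) = 16724991
  16724991*16 + 3 = 267599859
  267599859*16 + 3 = 4281597747
Decimal = 4281597747

4281597747


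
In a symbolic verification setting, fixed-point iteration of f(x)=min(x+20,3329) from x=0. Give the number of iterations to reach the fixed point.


Step 1: x=0, cap=3329, increment=20
Step 2: x grows by 20 each step until capped at 3329; fixed point is x=3329
Step 3: iterations = ceil(3329/20) = 167

167


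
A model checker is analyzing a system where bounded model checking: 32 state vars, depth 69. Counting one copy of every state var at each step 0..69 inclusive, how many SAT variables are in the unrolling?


BMC unrolls to depth k, creating one copy of each state var for steps 0..k.
Step count = 69 + 1 = 70 (steps 0 through 69)
Vars per step = 32
Total = 32 * 70 = 2240

2240


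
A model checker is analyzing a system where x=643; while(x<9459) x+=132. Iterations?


Step 1: x goes from 643 toward 9459 by 132; the body runs while x<9459, so iterations = ceil((bound-start)/step)
Step 2: Distance=8816
Step 3: ceil(8816/132)=67

67


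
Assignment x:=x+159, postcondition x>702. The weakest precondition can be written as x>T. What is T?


Formula: wp(x:=E, P) = P[E/x] (substitute E for x in postcondition)
Step 1: Postcondition: x>702
Step 2: Substitute x+159 for x: x+159>702
Step 3: Solve for x: x > 702-159 = 543

543


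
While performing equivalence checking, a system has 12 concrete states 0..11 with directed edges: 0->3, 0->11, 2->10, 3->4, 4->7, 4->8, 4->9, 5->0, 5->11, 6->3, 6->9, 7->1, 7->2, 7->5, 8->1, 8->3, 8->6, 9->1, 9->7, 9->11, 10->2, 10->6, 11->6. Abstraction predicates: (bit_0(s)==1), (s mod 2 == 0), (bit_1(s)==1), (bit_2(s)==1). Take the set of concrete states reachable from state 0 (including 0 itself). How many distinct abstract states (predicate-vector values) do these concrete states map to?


BFS from 0:
Concrete reachable: {0, 1, 2, 3, 4, 5, 6, 7, 8, 9, 10, 11}
Abstract via predicates (bit_0(s)==1), (s mod 2 == 0), (bit_1(s)==1), (bit_2(s)==1):
  (0,1,0,0) <- {0, 8}
  (0,1,0,1) <- {4}
  (0,1,1,0) <- {2, 10}
  (0,1,1,1) <- {6}
  (1,0,0,0) <- {1, 9}
  (1,0,0,1) <- {5}
  (1,0,1,0) <- {3, 11}
  (1,0,1,1) <- {7}
Distinct abstract states = 8

8


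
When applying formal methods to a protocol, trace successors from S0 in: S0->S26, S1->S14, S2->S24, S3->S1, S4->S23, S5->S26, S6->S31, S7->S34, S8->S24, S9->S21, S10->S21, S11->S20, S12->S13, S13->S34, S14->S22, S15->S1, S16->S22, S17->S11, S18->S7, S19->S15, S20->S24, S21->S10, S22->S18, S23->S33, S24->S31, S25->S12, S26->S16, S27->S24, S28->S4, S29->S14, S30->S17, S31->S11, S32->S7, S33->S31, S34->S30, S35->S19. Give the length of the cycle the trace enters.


Trace from S0 until a state repeats:
  S0 -> S26 -> S16 -> S22 -> S18 -> S7 -> S34 -> S30 -> S17 -> S11 -> S20 -> S24 -> S31 -> S11
S11 first seen at step 9, revisited at step 13.
Cycle length = 13 - 9 = 4

4


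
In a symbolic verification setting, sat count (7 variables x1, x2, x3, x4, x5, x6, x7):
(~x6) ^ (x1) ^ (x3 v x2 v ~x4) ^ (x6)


CNF with 4 clauses over 7 vars (128 assignments).
An assignment satisfies CNF iff every clause has >=1 true literal.
Check each row (bits = x1,x2,x3,x4,x5,x6,x7; clause T/F shown):
  row 0 [0000000]: clauses=TFTF -> 0
  row 1 [0000001]: clauses=TFTF -> 0
  row 2 [0000010]: clauses=FFTT -> 0
  row 3 [0000011]: clauses=FFTT -> 0
  row 4 [0000100]: clauses=TFTF -> 0
  (every remaining row is evaluated the same way; all 128 results are listed next)
Full result column, 8 rows per line (x1,x2,x3,x4 fixed per line; x5,x6,x7 runs 000..111 left to right):
  rows 0-7 [x1,x2,x3,x4=0000]: 00000000  (ones: 0)
  rows 8-15 [x1,x2,x3,x4=0001]: 00000000  (ones: 0)
  rows 16-23 [x1,x2,x3,x4=0010]: 00000000  (ones: 0)
  rows 24-31 [x1,x2,x3,x4=0011]: 00000000  (ones: 0)
  rows 32-39 [x1,x2,x3,x4=0100]: 00000000  (ones: 0)
  rows 40-47 [x1,x2,x3,x4=0101]: 00000000  (ones: 0)
  rows 48-55 [x1,x2,x3,x4=0110]: 00000000  (ones: 0)
  rows 56-63 [x1,x2,x3,x4=0111]: 00000000  (ones: 0)
  rows 64-71 [x1,x2,x3,x4=1000]: 00000000  (ones: 0)
  rows 72-79 [x1,x2,x3,x4=1001]: 00000000  (ones: 0)
  rows 80-87 [x1,x2,x3,x4=1010]: 00000000  (ones: 0)
  rows 88-95 [x1,x2,x3,x4=1011]: 00000000  (ones: 0)
  rows 96-103 [x1,x2,x3,x4=1100]: 00000000  (ones: 0)
  rows 104-111 [x1,x2,x3,x4=1101]: 00000000  (ones: 0)
  rows 112-119 [x1,x2,x3,x4=1110]: 00000000  (ones: 0)
  rows 120-127 [x1,x2,x3,x4=1111]: 00000000  (ones: 0)
Satisfying assignments = 0+0+0+0+0+0+0+0+0+0+0+0+0+0+0+0 = 0

0
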